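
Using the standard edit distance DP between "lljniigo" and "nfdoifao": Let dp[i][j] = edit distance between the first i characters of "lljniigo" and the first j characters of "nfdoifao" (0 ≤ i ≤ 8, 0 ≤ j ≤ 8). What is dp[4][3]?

4

   ''  n  f  d  o  i  f  a  o
''  0  1  2  3  4  5  6  7  8
 l  1  1  2  3  4  5  6  7  8
 l  2  2  2  3  4  5  6  7  8
 j  3  3  3  3  4  5  6  7  8
 n  4  3  4  4  4  5  6  7  8
 i  5  4  4  5  5  4  5  6  7
 i  6  5  5  5  6  5  5  6  7
 g  7  6  6  6  6  6  6  6  7
 o  8  7  7  7  6  7  7  7  6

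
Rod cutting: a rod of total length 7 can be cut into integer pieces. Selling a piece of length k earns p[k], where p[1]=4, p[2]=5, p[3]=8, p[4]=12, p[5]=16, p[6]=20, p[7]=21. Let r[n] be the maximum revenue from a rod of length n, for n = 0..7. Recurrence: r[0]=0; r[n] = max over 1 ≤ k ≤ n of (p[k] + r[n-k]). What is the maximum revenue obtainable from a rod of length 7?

28

   n    0    1    2    3    4    5    6    7
r[n]    0    4    8   12   16   20   24   28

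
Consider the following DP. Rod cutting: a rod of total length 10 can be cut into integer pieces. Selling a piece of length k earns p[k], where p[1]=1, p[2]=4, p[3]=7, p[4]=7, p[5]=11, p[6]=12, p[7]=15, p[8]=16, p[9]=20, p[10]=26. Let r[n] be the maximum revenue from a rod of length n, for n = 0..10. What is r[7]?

   n    0    1    2    3    4    5    6    7    8    9   10
r[n]    0    1    4    7    8   11   14   15   18   21   26

15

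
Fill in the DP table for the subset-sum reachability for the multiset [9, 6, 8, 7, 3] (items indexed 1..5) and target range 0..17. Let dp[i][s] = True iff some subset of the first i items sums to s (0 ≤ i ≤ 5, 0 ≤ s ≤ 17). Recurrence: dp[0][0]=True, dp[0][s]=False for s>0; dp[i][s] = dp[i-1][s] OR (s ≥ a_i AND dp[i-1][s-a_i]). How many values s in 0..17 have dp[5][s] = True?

i\s   0   1   2   3   4   5   6   7   8   9  10  11  12  13  14  15  16  17
  0   T   F   F   F   F   F   F   F   F   F   F   F   F   F   F   F   F   F
  1   T   F   F   F   F   F   F   F   F   T   F   F   F   F   F   F   F   F
  2   T   F   F   F   F   F   T   F   F   T   F   F   F   F   F   T   F   F
  3   T   F   F   F   F   F   T   F   T   T   F   F   F   F   T   T   F   T
  4   T   F   F   F   F   F   T   T   T   T   F   F   F   T   T   T   T   T
  5   T   F   F   T   F   F   T   T   T   T   T   T   T   T   T   T   T   T

14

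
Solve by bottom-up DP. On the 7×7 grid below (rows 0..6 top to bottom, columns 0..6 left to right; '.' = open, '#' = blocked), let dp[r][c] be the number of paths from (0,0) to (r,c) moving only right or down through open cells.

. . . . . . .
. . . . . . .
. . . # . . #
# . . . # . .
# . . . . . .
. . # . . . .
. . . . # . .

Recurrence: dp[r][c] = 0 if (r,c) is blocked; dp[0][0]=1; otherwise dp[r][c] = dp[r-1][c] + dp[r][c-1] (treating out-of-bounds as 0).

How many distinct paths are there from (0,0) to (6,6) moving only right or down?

191

r\c   0   1   2   3   4   5   6
  0   1   1   1   1   1   1   1
  1   1   2   3   4   5   6   7
  2   1   3   6   0   5  11   0
  3   0   3   9   9   0  11  11
  4   0   3  12  21  21  32  43
  5   0   3   0  21  42  74 117
  6   0   3   3  24   0  74 191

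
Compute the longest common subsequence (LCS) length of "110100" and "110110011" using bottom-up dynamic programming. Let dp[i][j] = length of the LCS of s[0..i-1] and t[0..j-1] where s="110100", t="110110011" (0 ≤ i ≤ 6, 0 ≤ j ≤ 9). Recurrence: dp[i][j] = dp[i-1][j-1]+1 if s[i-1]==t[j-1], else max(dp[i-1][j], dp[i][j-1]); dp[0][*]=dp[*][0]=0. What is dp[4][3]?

   ''  1  1  0  1  1  0  0  1  1
''  0  0  0  0  0  0  0  0  0  0
 1  0  1  1  1  1  1  1  1  1  1
 1  0  1  2  2  2  2  2  2  2  2
 0  0  1  2  3  3  3  3  3  3  3
 1  0  1  2  3  4  4  4  4  4  4
 0  0  1  2  3  4  4  5  5  5  5
 0  0  1  2  3  4  4  5  6  6  6

3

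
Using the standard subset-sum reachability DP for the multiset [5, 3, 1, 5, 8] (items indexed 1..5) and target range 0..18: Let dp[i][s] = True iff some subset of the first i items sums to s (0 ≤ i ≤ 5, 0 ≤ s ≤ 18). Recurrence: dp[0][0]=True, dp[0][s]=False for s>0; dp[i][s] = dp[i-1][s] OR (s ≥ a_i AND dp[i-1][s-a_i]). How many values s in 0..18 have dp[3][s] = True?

8

i\s   0   1   2   3   4   5   6   7   8   9  10  11  12  13  14  15  16  17  18
  0   T   F   F   F   F   F   F   F   F   F   F   F   F   F   F   F   F   F   F
  1   T   F   F   F   F   T   F   F   F   F   F   F   F   F   F   F   F   F   F
  2   T   F   F   T   F   T   F   F   T   F   F   F   F   F   F   F   F   F   F
  3   T   T   F   T   T   T   T   F   T   T   F   F   F   F   F   F   F   F   F
  4   T   T   F   T   T   T   T   F   T   T   T   T   F   T   T   F   F   F   F
  5   T   T   F   T   T   T   T   F   T   T   T   T   T   T   T   F   T   T   T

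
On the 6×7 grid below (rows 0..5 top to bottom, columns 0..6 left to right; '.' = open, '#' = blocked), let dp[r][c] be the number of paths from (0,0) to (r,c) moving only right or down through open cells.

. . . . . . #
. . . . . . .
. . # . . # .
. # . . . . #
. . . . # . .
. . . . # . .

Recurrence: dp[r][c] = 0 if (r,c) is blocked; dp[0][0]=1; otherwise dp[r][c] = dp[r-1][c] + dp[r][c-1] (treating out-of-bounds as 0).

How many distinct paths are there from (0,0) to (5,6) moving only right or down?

r\c   0   1   2   3   4   5   6
  0   1   1   1   1   1   1   0
  1   1   2   3   4   5   6   6
  2   1   3   0   4   9   0   6
  3   1   0   0   4  13  13   0
  4   1   1   1   5   0  13  13
  5   1   2   3   8   0  13  26

26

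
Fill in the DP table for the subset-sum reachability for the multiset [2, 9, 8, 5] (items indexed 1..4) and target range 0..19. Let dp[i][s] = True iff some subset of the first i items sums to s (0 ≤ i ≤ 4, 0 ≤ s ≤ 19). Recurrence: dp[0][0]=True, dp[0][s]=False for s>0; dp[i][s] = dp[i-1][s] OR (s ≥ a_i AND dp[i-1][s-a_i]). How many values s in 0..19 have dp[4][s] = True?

i\s   0   1   2   3   4   5   6   7   8   9  10  11  12  13  14  15  16  17  18  19
  0   T   F   F   F   F   F   F   F   F   F   F   F   F   F   F   F   F   F   F   F
  1   T   F   T   F   F   F   F   F   F   F   F   F   F   F   F   F   F   F   F   F
  2   T   F   T   F   F   F   F   F   F   T   F   T   F   F   F   F   F   F   F   F
  3   T   F   T   F   F   F   F   F   T   T   T   T   F   F   F   F   F   T   F   T
  4   T   F   T   F   F   T   F   T   T   T   T   T   F   T   T   T   T   T   F   T

14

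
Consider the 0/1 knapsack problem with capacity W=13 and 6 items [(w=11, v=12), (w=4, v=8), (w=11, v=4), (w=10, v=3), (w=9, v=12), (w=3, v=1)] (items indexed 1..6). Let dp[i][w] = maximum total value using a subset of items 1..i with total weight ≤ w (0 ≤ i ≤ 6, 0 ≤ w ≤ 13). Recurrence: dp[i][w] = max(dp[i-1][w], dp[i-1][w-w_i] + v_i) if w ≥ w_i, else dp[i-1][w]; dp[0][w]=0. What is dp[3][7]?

i\w   0   1   2   3   4   5   6   7   8   9  10  11  12  13
  0   0   0   0   0   0   0   0   0   0   0   0   0   0   0
  1   0   0   0   0   0   0   0   0   0   0   0  12  12  12
  2   0   0   0   0   8   8   8   8   8   8   8  12  12  12
  3   0   0   0   0   8   8   8   8   8   8   8  12  12  12
  4   0   0   0   0   8   8   8   8   8   8   8  12  12  12
  5   0   0   0   0   8   8   8   8   8  12  12  12  12  20
  6   0   0   0   1   8   8   8   9   9  12  12  12  13  20

8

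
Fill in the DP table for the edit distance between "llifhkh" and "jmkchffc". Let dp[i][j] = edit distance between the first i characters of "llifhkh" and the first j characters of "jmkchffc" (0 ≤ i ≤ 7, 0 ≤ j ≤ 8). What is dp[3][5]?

5

   ''  j  m  k  c  h  f  f  c
''  0  1  2  3  4  5  6  7  8
 l  1  1  2  3  4  5  6  7  8
 l  2  2  2  3  4  5  6  7  8
 i  3  3  3  3  4  5  6  7  8
 f  4  4  4  4  4  5  5  6  7
 h  5  5  5  5  5  4  5  6  7
 k  6  6  6  5  6  5  5  6  7
 h  7  7  7  6  6  6  6  6  7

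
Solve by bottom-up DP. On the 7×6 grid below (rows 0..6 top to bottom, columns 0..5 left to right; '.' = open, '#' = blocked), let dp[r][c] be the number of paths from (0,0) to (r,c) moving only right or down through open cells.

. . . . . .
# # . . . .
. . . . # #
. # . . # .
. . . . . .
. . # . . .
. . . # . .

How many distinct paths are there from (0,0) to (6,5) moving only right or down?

25

r\c   0   1   2   3   4   5
  0   1   1   1   1   1   1
  1   0   0   1   2   3   4
  2   0   0   1   3   0   0
  3   0   0   1   4   0   0
  4   0   0   1   5   5   5
  5   0   0   0   5  10  15
  6   0   0   0   0  10  25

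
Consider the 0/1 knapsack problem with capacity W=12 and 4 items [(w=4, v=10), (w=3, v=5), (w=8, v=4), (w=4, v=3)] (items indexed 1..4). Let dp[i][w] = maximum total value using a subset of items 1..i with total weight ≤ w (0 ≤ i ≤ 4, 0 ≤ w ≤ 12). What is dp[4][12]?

18

i\w   0   1   2   3   4   5   6   7   8   9  10  11  12
  0   0   0   0   0   0   0   0   0   0   0   0   0   0
  1   0   0   0   0  10  10  10  10  10  10  10  10  10
  2   0   0   0   5  10  10  10  15  15  15  15  15  15
  3   0   0   0   5  10  10  10  15  15  15  15  15  15
  4   0   0   0   5  10  10  10  15  15  15  15  18  18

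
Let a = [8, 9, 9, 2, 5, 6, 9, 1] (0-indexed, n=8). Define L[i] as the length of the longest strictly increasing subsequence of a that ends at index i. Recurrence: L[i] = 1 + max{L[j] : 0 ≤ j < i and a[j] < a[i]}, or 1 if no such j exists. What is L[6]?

4

   i    0    1    2    3    4    5    6    7
a[i]    8    9    9    2    5    6    9    1
L[i]    1    2    2    1    2    3    4    1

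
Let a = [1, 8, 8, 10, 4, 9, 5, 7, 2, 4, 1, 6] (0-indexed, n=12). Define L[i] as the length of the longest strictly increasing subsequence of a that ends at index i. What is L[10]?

1

   i    0    1    2    3    4    5    6    7    8    9   10   11
a[i]    1    8    8   10    4    9    5    7    2    4    1    6
L[i]    1    2    2    3    2    3    3    4    2    3    1    4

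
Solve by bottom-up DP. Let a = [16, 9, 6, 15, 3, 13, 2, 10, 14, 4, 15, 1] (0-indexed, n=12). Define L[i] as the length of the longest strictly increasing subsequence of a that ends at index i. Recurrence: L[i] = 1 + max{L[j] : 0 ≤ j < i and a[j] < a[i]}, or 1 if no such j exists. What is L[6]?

1

   i    0    1    2    3    4    5    6    7    8    9   10   11
a[i]   16    9    6   15    3   13    2   10   14    4   15    1
L[i]    1    1    1    2    1    2    1    2    3    2    4    1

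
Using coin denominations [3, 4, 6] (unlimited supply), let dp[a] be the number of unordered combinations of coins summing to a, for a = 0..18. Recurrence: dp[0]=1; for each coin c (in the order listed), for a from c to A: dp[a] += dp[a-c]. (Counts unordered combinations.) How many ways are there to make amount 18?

after  coin     0     1     2     3     4     5     6     7     8     9    10    11    12    13    14    15    16    17    18
          3     1     0     0     1     0     0     1     0     0     1     0     0     1     0     0     1     0     0     1
          4     1     0     0     1     1     0     1     1     1     1     1     1     2     1     1     2     2     1     2
          6     1     0     0     1     1     0     2     1     1     2     2     1     4     2     2     4     4     2     6

6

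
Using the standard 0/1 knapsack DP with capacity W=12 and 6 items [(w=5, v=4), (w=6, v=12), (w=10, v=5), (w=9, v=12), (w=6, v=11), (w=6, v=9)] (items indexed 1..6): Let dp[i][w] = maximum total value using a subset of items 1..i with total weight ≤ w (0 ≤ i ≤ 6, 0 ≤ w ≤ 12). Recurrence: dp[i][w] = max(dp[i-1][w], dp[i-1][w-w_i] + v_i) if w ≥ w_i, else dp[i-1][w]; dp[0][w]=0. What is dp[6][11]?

i\w   0   1   2   3   4   5   6   7   8   9  10  11  12
  0   0   0   0   0   0   0   0   0   0   0   0   0   0
  1   0   0   0   0   0   4   4   4   4   4   4   4   4
  2   0   0   0   0   0   4  12  12  12  12  12  16  16
  3   0   0   0   0   0   4  12  12  12  12  12  16  16
  4   0   0   0   0   0   4  12  12  12  12  12  16  16
  5   0   0   0   0   0   4  12  12  12  12  12  16  23
  6   0   0   0   0   0   4  12  12  12  12  12  16  23

16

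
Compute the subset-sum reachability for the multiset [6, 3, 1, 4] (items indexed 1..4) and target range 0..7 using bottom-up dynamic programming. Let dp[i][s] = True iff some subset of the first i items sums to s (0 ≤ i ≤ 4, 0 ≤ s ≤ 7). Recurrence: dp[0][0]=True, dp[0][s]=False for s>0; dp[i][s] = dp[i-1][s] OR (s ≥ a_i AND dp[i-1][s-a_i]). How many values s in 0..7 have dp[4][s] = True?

7

i\s   0   1   2   3   4   5   6   7
  0   T   F   F   F   F   F   F   F
  1   T   F   F   F   F   F   T   F
  2   T   F   F   T   F   F   T   F
  3   T   T   F   T   T   F   T   T
  4   T   T   F   T   T   T   T   T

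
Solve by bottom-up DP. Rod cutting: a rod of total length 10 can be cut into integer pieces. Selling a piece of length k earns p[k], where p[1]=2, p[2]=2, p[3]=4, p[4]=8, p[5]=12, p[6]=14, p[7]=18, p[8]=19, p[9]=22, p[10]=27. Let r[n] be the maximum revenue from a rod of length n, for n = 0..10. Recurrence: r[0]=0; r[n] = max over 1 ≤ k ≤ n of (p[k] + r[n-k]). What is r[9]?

   n    0    1    2    3    4    5    6    7    8    9   10
r[n]    0    2    4    6    8   12   14   18   20   22   27

22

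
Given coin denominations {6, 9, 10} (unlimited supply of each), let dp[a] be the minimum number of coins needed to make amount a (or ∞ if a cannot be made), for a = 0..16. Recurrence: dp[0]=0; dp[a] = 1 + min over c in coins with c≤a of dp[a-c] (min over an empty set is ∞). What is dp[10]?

1

 a  0  1  2  3  4  5  6  7  8  9 10 11 12 13 14 15 16
dp  0  -  -  -  -  -  1  -  -  1  1  -  2  -  -  2  2
(- denotes ∞ / unreachable)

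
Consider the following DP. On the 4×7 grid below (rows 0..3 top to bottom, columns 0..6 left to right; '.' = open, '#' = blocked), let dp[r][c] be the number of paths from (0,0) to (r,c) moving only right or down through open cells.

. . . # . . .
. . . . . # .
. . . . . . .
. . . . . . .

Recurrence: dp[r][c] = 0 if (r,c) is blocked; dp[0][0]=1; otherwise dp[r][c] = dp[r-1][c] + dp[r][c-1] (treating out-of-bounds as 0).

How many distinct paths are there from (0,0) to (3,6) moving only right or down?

r\c   0   1   2   3   4   5   6
  0   1   1   1   0   0   0   0
  1   1   2   3   3   3   0   0
  2   1   3   6   9  12  12  12
  3   1   4  10  19  31  43  55

55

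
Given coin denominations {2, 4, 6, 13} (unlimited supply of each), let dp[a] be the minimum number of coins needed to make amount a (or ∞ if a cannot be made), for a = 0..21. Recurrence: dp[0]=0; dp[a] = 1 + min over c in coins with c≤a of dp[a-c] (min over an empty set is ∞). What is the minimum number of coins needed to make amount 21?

 a  0  1  2  3  4  5  6  7  8  9 10 11 12 13 14 15 16 17 18 19 20 21
dp  0  -  1  -  1  -  1  -  2  -  2  -  2  1  3  2  3  2  3  2  4  3
(- denotes ∞ / unreachable)

3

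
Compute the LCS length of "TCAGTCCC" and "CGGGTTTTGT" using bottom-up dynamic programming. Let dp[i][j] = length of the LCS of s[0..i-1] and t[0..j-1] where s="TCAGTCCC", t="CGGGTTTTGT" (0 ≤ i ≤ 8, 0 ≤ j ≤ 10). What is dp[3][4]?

   ''  C  G  G  G  T  T  T  T  G  T
''  0  0  0  0  0  0  0  0  0  0  0
 T  0  0  0  0  0  1  1  1  1  1  1
 C  0  1  1  1  1  1  1  1  1  1  1
 A  0  1  1  1  1  1  1  1  1  1  1
 G  0  1  2  2  2  2  2  2  2  2  2
 T  0  1  2  2  2  3  3  3  3  3  3
 C  0  1  2  2  2  3  3  3  3  3  3
 C  0  1  2  2  2  3  3  3  3  3  3
 C  0  1  2  2  2  3  3  3  3  3  3

1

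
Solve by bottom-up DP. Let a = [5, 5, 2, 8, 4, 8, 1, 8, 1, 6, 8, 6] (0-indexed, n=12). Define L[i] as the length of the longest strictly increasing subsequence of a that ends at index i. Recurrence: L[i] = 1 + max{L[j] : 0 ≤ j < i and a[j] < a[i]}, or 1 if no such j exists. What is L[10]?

   i    0    1    2    3    4    5    6    7    8    9   10   11
a[i]    5    5    2    8    4    8    1    8    1    6    8    6
L[i]    1    1    1    2    2    3    1    3    1    3    4    3

4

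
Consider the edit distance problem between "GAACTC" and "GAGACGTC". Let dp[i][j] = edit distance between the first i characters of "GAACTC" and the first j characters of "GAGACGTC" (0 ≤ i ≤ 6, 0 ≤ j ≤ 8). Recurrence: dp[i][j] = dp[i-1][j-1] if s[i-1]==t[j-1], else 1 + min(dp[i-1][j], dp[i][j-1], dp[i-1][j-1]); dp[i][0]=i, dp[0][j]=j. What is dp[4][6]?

   ''  G  A  G  A  C  G  T  C
''  0  1  2  3  4  5  6  7  8
 G  1  0  1  2  3  4  5  6  7
 A  2  1  0  1  2  3  4  5  6
 A  3  2  1  1  1  2  3  4  5
 C  4  3  2  2  2  1  2  3  4
 T  5  4  3  3  3  2  2  2  3
 C  6  5  4  4  4  3  3  3  2

2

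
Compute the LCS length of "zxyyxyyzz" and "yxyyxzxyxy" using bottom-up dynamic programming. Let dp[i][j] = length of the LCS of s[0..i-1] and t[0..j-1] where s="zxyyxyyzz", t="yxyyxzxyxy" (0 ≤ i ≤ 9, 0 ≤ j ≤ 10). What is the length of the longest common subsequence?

6

   ''  y  x  y  y  x  z  x  y  x  y
''  0  0  0  0  0  0  0  0  0  0  0
 z  0  0  0  0  0  0  1  1  1  1  1
 x  0  0  1  1  1  1  1  2  2  2  2
 y  0  1  1  2  2  2  2  2  3  3  3
 y  0  1  1  2  3  3  3  3  3  3  4
 x  0  1  2  2  3  4  4  4  4  4  4
 y  0  1  2  3  3  4  4  4  5  5  5
 y  0  1  2  3  4  4  4  4  5  5  6
 z  0  1  2  3  4  4  5  5  5  5  6
 z  0  1  2  3  4  4  5  5  5  5  6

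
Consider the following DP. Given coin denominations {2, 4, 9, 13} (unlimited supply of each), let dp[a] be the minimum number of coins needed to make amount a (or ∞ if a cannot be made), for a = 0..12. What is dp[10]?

3

 a  0  1  2  3  4  5  6  7  8  9 10 11 12
dp  0  -  1  -  1  -  2  -  2  1  3  2  3
(- denotes ∞ / unreachable)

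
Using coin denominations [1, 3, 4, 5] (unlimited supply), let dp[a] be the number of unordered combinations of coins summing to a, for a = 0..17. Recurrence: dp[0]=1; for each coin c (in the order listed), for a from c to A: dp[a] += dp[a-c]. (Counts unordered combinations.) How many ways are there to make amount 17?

after  coin     0     1     2     3     4     5     6     7     8     9    10    11    12    13    14    15    16    17
          1     1     1     1     1     1     1     1     1     1     1     1     1     1     1     1     1     1     1
          3     1     1     1     2     2     2     3     3     3     4     4     4     5     5     5     6     6     6
          4     1     1     1     2     3     3     4     5     6     7     8     9    11    12    13    15    17    18
          5     1     1     1     2     3     4     5     6     8    10    12    14    17    20    23    27    31    35

35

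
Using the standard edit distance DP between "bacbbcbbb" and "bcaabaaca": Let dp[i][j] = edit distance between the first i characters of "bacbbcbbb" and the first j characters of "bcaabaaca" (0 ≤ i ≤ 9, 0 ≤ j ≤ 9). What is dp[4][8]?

   ''  b  c  a  a  b  a  a  c  a
''  0  1  2  3  4  5  6  7  8  9
 b  1  0  1  2  3  4  5  6  7  8
 a  2  1  1  1  2  3  4  5  6  7
 c  3  2  1  2  2  3  4  5  5  6
 b  4  3  2  2  3  2  3  4  5  6
 b  5  4  3  3  3  3  3  4  5  6
 c  6  5  4  4  4  4  4  4  4  5
 b  7  6  5  5  5  4  5  5  5  5
 b  8  7  6  6  6  5  5  6  6  6
 b  9  8  7  7  7  6  6  6  7  7

5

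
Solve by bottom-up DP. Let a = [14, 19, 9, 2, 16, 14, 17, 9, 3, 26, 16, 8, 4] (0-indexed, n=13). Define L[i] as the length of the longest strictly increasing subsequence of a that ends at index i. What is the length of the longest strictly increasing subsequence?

   i    0    1    2    3    4    5    6    7    8    9   10   11   12
a[i]   14   19    9    2   16   14   17    9    3   26   16    8    4
L[i]    1    2    1    1    2    2    3    2    2    4    3    3    3

4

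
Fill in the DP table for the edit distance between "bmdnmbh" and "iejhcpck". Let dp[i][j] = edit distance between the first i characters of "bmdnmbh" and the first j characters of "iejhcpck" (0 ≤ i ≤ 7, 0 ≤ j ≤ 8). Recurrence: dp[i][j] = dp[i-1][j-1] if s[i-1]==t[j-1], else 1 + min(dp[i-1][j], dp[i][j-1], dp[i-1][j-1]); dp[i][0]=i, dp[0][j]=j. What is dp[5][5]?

   ''  i  e  j  h  c  p  c  k
''  0  1  2  3  4  5  6  7  8
 b  1  1  2  3  4  5  6  7  8
 m  2  2  2  3  4  5  6  7  8
 d  3  3  3  3  4  5  6  7  8
 n  4  4  4  4  4  5  6  7  8
 m  5  5  5  5  5  5  6  7  8
 b  6  6  6  6  6  6  6  7  8
 h  7  7  7  7  6  7  7  7  8

5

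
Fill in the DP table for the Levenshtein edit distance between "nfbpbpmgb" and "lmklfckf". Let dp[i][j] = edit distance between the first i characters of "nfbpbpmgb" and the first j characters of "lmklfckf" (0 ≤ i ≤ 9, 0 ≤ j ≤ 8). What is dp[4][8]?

   ''  l  m  k  l  f  c  k  f
''  0  1  2  3  4  5  6  7  8
 n  1  1  2  3  4  5  6  7  8
 f  2  2  2  3  4  4  5  6  7
 b  3  3  3  3  4  5  5  6  7
 p  4  4  4  4  4  5  6  6  7
 b  5  5  5  5  5  5  6  7  7
 p  6  6  6  6  6  6  6  7  8
 m  7  7  6  7  7  7  7  7  8
 g  8  8  7  7  8  8  8  8  8
 b  9  9  8  8  8  9  9  9  9

7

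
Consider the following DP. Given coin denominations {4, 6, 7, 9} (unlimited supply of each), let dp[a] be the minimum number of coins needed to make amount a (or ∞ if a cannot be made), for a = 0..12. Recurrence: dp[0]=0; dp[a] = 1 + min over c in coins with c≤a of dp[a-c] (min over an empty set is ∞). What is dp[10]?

2

 a  0  1  2  3  4  5  6  7  8  9 10 11 12
dp  0  -  -  -  1  -  1  1  2  1  2  2  2
(- denotes ∞ / unreachable)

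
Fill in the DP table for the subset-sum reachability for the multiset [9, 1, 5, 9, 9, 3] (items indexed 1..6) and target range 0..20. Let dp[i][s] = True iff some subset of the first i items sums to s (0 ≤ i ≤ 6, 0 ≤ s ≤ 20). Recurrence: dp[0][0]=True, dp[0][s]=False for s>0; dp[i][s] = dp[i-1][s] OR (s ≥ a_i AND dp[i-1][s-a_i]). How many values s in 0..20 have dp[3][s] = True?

8

i\s   0   1   2   3   4   5   6   7   8   9  10  11  12  13  14  15  16  17  18  19  20
  0   T   F   F   F   F   F   F   F   F   F   F   F   F   F   F   F   F   F   F   F   F
  1   T   F   F   F   F   F   F   F   F   T   F   F   F   F   F   F   F   F   F   F   F
  2   T   T   F   F   F   F   F   F   F   T   T   F   F   F   F   F   F   F   F   F   F
  3   T   T   F   F   F   T   T   F   F   T   T   F   F   F   T   T   F   F   F   F   F
  4   T   T   F   F   F   T   T   F   F   T   T   F   F   F   T   T   F   F   T   T   F
  5   T   T   F   F   F   T   T   F   F   T   T   F   F   F   T   T   F   F   T   T   F
  6   T   T   F   T   T   T   T   F   T   T   T   F   T   T   T   T   F   T   T   T   F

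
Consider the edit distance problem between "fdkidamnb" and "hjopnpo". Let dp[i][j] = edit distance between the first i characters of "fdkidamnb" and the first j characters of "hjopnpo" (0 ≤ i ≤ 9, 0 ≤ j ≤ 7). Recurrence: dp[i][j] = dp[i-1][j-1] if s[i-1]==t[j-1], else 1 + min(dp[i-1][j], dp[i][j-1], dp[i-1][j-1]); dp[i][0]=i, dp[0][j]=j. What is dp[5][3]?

5

   ''  h  j  o  p  n  p  o
''  0  1  2  3  4  5  6  7
 f  1  1  2  3  4  5  6  7
 d  2  2  2  3  4  5  6  7
 k  3  3  3  3  4  5  6  7
 i  4  4  4  4  4  5  6  7
 d  5  5  5  5  5  5  6  7
 a  6  6  6  6  6  6  6  7
 m  7  7  7  7  7  7  7  7
 n  8  8  8  8  8  7  8  8
 b  9  9  9  9  9  8  8  9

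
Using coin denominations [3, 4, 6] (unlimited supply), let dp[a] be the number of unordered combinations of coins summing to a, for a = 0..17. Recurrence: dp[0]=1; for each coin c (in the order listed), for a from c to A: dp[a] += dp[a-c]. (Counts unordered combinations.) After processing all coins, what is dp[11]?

1

after  coin     0     1     2     3     4     5     6     7     8     9    10    11    12    13    14    15    16    17
          3     1     0     0     1     0     0     1     0     0     1     0     0     1     0     0     1     0     0
          4     1     0     0     1     1     0     1     1     1     1     1     1     2     1     1     2     2     1
          6     1     0     0     1     1     0     2     1     1     2     2     1     4     2     2     4     4     2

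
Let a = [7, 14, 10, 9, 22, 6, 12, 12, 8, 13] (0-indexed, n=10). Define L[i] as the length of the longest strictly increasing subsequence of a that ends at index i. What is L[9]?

4

   i    0    1    2    3    4    5    6    7    8    9
a[i]    7   14   10    9   22    6   12   12    8   13
L[i]    1    2    2    2    3    1    3    3    2    4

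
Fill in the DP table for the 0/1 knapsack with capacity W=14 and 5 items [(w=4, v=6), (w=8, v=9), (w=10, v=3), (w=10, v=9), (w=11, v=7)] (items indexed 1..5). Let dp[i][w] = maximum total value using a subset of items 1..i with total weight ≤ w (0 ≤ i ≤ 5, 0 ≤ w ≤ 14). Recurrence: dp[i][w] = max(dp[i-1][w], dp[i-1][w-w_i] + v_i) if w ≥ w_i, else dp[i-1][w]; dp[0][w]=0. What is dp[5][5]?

6

i\w   0   1   2   3   4   5   6   7   8   9  10  11  12  13  14
  0   0   0   0   0   0   0   0   0   0   0   0   0   0   0   0
  1   0   0   0   0   6   6   6   6   6   6   6   6   6   6   6
  2   0   0   0   0   6   6   6   6   9   9   9   9  15  15  15
  3   0   0   0   0   6   6   6   6   9   9   9   9  15  15  15
  4   0   0   0   0   6   6   6   6   9   9   9   9  15  15  15
  5   0   0   0   0   6   6   6   6   9   9   9   9  15  15  15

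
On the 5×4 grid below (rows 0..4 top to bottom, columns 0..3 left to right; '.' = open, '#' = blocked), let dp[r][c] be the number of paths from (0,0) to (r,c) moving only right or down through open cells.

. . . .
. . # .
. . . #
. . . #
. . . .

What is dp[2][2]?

r\c   0   1   2   3
  0   1   1   1   1
  1   1   2   0   1
  2   1   3   3   0
  3   1   4   7   0
  4   1   5  12  12

3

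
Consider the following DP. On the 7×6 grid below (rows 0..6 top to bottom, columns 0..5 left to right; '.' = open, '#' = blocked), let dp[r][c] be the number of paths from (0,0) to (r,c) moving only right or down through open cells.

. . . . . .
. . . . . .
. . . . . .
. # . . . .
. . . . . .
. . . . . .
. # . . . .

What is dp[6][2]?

r\c   0   1   2   3   4   5
  0   1   1   1   1   1   1
  1   1   2   3   4   5   6
  2   1   3   6  10  15  21
  3   1   0   6  16  31  52
  4   1   1   7  23  54 106
  5   1   2   9  32  86 192
  6   1   0   9  41 127 319

9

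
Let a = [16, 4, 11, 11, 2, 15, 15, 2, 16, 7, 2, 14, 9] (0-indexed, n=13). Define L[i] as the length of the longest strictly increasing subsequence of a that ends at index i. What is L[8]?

4

   i    0    1    2    3    4    5    6    7    8    9   10   11   12
a[i]   16    4   11   11    2   15   15    2   16    7    2   14    9
L[i]    1    1    2    2    1    3    3    1    4    2    1    3    3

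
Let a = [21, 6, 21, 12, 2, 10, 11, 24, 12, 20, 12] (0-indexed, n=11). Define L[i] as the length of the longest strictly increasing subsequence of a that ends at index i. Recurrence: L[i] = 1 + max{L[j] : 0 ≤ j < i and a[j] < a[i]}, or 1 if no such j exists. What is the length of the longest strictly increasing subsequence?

   i    0    1    2    3    4    5    6    7    8    9   10
a[i]   21    6   21   12    2   10   11   24   12   20   12
L[i]    1    1    2    2    1    2    3    4    4    5    4

5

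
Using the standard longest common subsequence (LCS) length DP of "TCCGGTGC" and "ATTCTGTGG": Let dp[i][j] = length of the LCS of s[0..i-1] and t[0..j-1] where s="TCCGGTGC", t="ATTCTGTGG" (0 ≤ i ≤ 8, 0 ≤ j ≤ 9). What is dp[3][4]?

   ''  A  T  T  C  T  G  T  G  G
''  0  0  0  0  0  0  0  0  0  0
 T  0  0  1  1  1  1  1  1  1  1
 C  0  0  1  1  2  2  2  2  2  2
 C  0  0  1  1  2  2  2  2  2  2
 G  0  0  1  1  2  2  3  3  3  3
 G  0  0  1  1  2  2  3  3  4  4
 T  0  0  1  2  2  3  3  4  4  4
 G  0  0  1  2  2  3  4  4  5  5
 C  0  0  1  2  3  3  4  4  5  5

2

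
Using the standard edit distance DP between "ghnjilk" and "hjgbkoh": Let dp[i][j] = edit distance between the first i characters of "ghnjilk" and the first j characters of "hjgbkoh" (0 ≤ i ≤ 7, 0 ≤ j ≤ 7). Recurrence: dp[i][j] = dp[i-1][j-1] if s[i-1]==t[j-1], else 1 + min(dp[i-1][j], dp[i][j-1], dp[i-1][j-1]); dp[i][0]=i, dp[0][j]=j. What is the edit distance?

   ''  h  j  g  b  k  o  h
''  0  1  2  3  4  5  6  7
 g  1  1  2  2  3  4  5  6
 h  2  1  2  3  3  4  5  5
 n  3  2  2  3  4  4  5  6
 j  4  3  2  3  4  5  5  6
 i  5  4  3  3  4  5  6  6
 l  6  5  4  4  4  5  6  7
 k  7  6  5  5  5  4  5  6

6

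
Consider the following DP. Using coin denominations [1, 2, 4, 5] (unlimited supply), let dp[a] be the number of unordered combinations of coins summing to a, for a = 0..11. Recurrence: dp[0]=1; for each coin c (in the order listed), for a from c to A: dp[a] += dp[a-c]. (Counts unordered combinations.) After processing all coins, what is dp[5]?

after  coin     0     1     2     3     4     5     6     7     8     9    10    11
          1     1     1     1     1     1     1     1     1     1     1     1     1
          2     1     1     2     2     3     3     4     4     5     5     6     6
          4     1     1     2     2     4     4     6     6     9     9    12    12
          5     1     1     2     2     4     5     7     8    11    13    17    19

5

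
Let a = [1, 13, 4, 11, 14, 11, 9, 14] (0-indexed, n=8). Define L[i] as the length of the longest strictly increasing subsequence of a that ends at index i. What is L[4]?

   i    0    1    2    3    4    5    6    7
a[i]    1   13    4   11   14   11    9   14
L[i]    1    2    2    3    4    3    3    4

4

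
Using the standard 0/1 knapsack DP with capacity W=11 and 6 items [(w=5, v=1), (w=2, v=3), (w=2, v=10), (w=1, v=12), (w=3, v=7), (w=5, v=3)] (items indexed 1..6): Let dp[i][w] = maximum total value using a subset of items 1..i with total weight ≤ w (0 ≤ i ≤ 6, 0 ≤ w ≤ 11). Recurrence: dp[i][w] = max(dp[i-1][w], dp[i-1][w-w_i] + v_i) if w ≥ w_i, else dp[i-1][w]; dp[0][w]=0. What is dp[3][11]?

14

i\w   0   1   2   3   4   5   6   7   8   9  10  11
  0   0   0   0   0   0   0   0   0   0   0   0   0
  1   0   0   0   0   0   1   1   1   1   1   1   1
  2   0   0   3   3   3   3   3   4   4   4   4   4
  3   0   0  10  10  13  13  13  13  13  14  14  14
  4   0  12  12  22  22  25  25  25  25  25  26  26
  5   0  12  12  22  22  25  29  29  32  32  32  32
  6   0  12  12  22  22  25  29  29  32  32  32  32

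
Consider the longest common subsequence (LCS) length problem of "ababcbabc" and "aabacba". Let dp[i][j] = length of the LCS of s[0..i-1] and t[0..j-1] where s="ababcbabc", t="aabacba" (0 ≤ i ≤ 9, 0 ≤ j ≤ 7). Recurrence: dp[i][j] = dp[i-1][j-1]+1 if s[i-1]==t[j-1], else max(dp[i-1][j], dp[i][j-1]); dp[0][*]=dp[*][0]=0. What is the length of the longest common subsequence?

6

   ''  a  a  b  a  c  b  a
''  0  0  0  0  0  0  0  0
 a  0  1  1  1  1  1  1  1
 b  0  1  1  2  2  2  2  2
 a  0  1  2  2  3  3  3  3
 b  0  1  2  3  3  3  4  4
 c  0  1  2  3  3  4  4  4
 b  0  1  2  3  3  4  5  5
 a  0  1  2  3  4  4  5  6
 b  0  1  2  3  4  4  5  6
 c  0  1  2  3  4  5  5  6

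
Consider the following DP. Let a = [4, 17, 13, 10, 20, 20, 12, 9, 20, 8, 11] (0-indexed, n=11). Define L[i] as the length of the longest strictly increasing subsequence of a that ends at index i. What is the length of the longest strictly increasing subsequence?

4

   i    0    1    2    3    4    5    6    7    8    9   10
a[i]    4   17   13   10   20   20   12    9   20    8   11
L[i]    1    2    2    2    3    3    3    2    4    2    3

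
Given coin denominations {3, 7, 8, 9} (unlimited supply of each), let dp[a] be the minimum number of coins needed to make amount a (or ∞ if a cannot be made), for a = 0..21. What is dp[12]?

 a  0  1  2  3  4  5  6  7  8  9 10 11 12 13 14 15 16 17 18 19 20 21
dp  0  -  -  1  -  -  2  1  1  1  2  2  2  3  2  2  2  2  2  3  3  3
(- denotes ∞ / unreachable)

2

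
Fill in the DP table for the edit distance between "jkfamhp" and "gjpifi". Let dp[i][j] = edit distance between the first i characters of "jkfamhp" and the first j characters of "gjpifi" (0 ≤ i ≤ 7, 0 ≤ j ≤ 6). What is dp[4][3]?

4

   ''  g  j  p  i  f  i
''  0  1  2  3  4  5  6
 j  1  1  1  2  3  4  5
 k  2  2  2  2  3  4  5
 f  3  3  3  3  3  3  4
 a  4  4  4  4  4  4  4
 m  5  5  5  5  5  5  5
 h  6  6  6  6  6  6  6
 p  7  7  7  6  7  7  7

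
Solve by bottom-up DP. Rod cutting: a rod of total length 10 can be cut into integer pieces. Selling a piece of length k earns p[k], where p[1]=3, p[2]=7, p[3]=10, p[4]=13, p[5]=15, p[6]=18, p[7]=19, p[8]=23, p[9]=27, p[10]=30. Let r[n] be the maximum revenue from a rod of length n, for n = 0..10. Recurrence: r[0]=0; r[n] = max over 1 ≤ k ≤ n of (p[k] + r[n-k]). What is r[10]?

35

   n    0    1    2    3    4    5    6    7    8    9   10
r[n]    0    3    7   10   14   17   21   24   28   31   35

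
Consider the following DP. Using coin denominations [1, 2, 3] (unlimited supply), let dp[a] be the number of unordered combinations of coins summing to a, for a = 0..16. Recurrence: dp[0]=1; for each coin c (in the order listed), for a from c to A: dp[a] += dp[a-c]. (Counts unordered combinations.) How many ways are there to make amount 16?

after  coin     0     1     2     3     4     5     6     7     8     9    10    11    12    13    14    15    16
          1     1     1     1     1     1     1     1     1     1     1     1     1     1     1     1     1     1
          2     1     1     2     2     3     3     4     4     5     5     6     6     7     7     8     8     9
          3     1     1     2     3     4     5     7     8    10    12    14    16    19    21    24    27    30

30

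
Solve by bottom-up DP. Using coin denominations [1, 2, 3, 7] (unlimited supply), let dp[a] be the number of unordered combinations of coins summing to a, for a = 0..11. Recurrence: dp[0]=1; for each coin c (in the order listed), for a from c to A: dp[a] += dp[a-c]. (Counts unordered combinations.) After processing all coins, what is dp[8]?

11

after  coin     0     1     2     3     4     5     6     7     8     9    10    11
          1     1     1     1     1     1     1     1     1     1     1     1     1
          2     1     1     2     2     3     3     4     4     5     5     6     6
          3     1     1     2     3     4     5     7     8    10    12    14    16
          7     1     1     2     3     4     5     7     9    11    14    17    20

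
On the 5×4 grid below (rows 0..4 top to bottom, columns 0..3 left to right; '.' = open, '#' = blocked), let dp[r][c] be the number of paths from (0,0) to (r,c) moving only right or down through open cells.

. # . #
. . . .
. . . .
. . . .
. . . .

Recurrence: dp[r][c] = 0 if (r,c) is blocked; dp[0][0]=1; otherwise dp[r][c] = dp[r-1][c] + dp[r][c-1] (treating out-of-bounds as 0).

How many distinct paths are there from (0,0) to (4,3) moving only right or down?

r\c   0   1   2   3
  0   1   0   0   0
  1   1   1   1   1
  2   1   2   3   4
  3   1   3   6  10
  4   1   4  10  20

20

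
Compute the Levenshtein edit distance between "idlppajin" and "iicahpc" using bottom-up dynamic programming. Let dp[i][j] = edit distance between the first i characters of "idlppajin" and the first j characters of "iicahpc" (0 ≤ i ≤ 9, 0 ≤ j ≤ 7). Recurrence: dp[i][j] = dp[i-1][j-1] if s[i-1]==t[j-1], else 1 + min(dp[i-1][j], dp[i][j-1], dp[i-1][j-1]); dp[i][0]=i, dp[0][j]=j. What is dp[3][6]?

   ''  i  i  c  a  h  p  c
''  0  1  2  3  4  5  6  7
 i  1  0  1  2  3  4  5  6
 d  2  1  1  2  3  4  5  6
 l  3  2  2  2  3  4  5  6
 p  4  3  3  3  3  4  4  5
 p  5  4  4  4  4  4  4  5
 a  6  5  5  5  4  5  5  5
 j  7  6  6  6  5  5  6  6
 i  8  7  6  7  6  6  6  7
 n  9  8  7  7  7  7  7  7

5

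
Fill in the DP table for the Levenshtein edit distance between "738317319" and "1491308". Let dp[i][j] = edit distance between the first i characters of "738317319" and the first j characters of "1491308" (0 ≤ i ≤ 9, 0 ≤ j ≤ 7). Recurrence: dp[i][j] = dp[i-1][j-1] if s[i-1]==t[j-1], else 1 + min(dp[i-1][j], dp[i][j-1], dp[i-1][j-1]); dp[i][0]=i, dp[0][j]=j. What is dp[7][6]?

   ''  1  4  9  1  3  0  8
''  0  1  2  3  4  5  6  7
 7  1  1  2  3  4  5  6  7
 3  2  2  2  3  4  4  5  6
 8  3  3  3  3  4  5  5  5
 3  4  4  4  4  4  4  5  6
 1  5  4  5  5  4  5  5  6
 7  6  5  5  6  5  5  6  6
 3  7  6  6  6  6  5  6  7
 1  8  7  7  7  6  6  6  7
 9  9  8  8  7  7  7  7  7

6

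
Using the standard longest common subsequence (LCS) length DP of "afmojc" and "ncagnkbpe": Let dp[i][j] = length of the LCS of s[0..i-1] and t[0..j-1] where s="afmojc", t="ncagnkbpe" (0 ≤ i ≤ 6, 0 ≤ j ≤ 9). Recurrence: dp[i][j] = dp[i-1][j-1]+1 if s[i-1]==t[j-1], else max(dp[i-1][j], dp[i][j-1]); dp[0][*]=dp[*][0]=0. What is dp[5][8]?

   ''  n  c  a  g  n  k  b  p  e
''  0  0  0  0  0  0  0  0  0  0
 a  0  0  0  1  1  1  1  1  1  1
 f  0  0  0  1  1  1  1  1  1  1
 m  0  0  0  1  1  1  1  1  1  1
 o  0  0  0  1  1  1  1  1  1  1
 j  0  0  0  1  1  1  1  1  1  1
 c  0  0  1  1  1  1  1  1  1  1

1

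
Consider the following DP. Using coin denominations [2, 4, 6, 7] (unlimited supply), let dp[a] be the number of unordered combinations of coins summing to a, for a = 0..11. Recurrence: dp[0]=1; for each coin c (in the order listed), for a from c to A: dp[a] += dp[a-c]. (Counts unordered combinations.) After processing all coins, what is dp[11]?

2

after  coin     0     1     2     3     4     5     6     7     8     9    10    11
          2     1     0     1     0     1     0     1     0     1     0     1     0
          4     1     0     1     0     2     0     2     0     3     0     3     0
          6     1     0     1     0     2     0     3     0     4     0     5     0
          7     1     0     1     0     2     0     3     1     4     1     5     2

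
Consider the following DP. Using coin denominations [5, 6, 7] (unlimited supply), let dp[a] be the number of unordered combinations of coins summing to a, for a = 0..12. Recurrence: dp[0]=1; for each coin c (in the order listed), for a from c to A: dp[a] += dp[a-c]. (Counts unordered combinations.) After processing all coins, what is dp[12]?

2

after  coin     0     1     2     3     4     5     6     7     8     9    10    11    12
          5     1     0     0     0     0     1     0     0     0     0     1     0     0
          6     1     0     0     0     0     1     1     0     0     0     1     1     1
          7     1     0     0     0     0     1     1     1     0     0     1     1     2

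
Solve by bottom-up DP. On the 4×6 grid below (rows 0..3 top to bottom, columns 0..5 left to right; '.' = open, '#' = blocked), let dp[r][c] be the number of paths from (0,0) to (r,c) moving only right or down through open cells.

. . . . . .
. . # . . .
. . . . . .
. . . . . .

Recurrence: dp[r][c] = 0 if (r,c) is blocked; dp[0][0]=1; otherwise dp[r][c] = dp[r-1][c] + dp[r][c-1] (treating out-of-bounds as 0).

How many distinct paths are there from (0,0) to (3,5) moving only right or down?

r\c   0   1   2   3   4   5
  0   1   1   1   1   1   1
  1   1   2   0   1   2   3
  2   1   3   3   4   6   9
  3   1   4   7  11  17  26

26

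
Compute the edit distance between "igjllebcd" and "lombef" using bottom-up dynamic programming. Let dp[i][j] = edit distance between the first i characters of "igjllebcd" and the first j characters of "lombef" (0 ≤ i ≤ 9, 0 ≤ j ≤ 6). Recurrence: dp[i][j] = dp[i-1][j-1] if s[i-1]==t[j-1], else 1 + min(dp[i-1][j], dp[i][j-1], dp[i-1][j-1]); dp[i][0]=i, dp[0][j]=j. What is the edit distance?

7

   ''  l  o  m  b  e  f
''  0  1  2  3  4  5  6
 i  1  1  2  3  4  5  6
 g  2  2  2  3  4  5  6
 j  3  3  3  3  4  5  6
 l  4  3  4  4  4  5  6
 l  5  4  4  5  5  5  6
 e  6  5  5  5  6  5  6
 b  7  6  6  6  5  6  6
 c  8  7  7  7  6  6  7
 d  9  8  8  8  7  7  7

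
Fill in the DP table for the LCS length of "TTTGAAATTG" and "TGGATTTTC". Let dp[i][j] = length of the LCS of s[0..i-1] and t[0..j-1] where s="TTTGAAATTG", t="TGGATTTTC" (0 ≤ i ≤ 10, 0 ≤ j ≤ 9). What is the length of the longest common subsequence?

5

   ''  T  G  G  A  T  T  T  T  C
''  0  0  0  0  0  0  0  0  0  0
 T  0  1  1  1  1  1  1  1  1  1
 T  0  1  1  1  1  2  2  2  2  2
 T  0  1  1  1  1  2  3  3  3  3
 G  0  1  2  2  2  2  3  3  3  3
 A  0  1  2  2  3  3  3  3  3  3
 A  0  1  2  2  3  3  3  3  3  3
 A  0  1  2  2  3  3  3  3  3  3
 T  0  1  2  2  3  4  4  4  4  4
 T  0  1  2  2  3  4  5  5  5  5
 G  0  1  2  3  3  4  5  5  5  5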